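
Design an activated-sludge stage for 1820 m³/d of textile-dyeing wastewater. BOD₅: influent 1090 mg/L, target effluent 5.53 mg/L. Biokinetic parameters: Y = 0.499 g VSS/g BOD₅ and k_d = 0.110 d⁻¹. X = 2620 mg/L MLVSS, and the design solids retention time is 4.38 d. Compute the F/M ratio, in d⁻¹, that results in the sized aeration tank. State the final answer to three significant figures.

F/M ≈ 0.681 d⁻¹

Steady-state biomass mass balance: V·X·(1 + k_d·θ_c) = Y·Q·(S₀ − S)·θ_c, so V = 0.499 × 1820 × (1090 − 5.53) × 4.38 / [2620 × (1 + 0.110 × 4.38)] = 4.31×10^6 / 3882 = 1111 m³.
Food-to-microorganism ratio F/M = Q S₀ / (V X) = 1820 × 1090 / (1111 × 2620) = 0.6814 d⁻¹.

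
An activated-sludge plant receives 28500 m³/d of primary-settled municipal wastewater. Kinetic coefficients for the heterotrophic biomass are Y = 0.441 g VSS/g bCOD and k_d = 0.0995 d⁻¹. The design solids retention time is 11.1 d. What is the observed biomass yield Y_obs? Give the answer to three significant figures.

The observed yield is Y_obs = Y/(1 + k_d·θ_c) = 0.441 / (1 + 0.0995 × 11.1) = 0.441 / 2.104 = 0.2096 g VSS per g bCOD removed.

Y_obs ≈ 0.210 g VSS/g bCOD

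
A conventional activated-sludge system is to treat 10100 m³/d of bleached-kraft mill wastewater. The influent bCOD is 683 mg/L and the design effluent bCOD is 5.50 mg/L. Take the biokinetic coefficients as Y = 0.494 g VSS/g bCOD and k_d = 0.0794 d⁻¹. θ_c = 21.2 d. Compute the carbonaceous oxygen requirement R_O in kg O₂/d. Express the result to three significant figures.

Observed yield with endogenous decay: Y_obs = Y / (1 + k_d·θ_c) = 0.494 / (1 + 0.0794 × 21.2) = 0.494 / 2.683 = 0.1841 g VSS/g bCOD.
ΔS = 683 − 5.50 = 677.5 mg/L, so the substrate removal rate is 10100 × 677.5/1000 = 6843 kg bCOD/d.
Biomass synthesised: P_X = Y_obs × 6843 = 1260 kg VSS/d.
R_O = Q·(S₀ − S) − 1.42·P_X = 6843 − 1.42 × 1260 = 5054 kg O₂/d.

R_O ≈ 5050 kg O₂/d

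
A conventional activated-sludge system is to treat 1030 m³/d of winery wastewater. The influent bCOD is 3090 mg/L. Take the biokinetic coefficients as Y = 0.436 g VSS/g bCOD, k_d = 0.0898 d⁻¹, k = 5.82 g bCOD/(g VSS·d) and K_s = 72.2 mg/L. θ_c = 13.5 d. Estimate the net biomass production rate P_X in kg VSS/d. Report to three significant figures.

P_X ≈ 626 kg VSS/d

Effluent substrate depends only on kinetics and SRT: S = K_s(1 + k_d θ_c) / [θ_c(Yk − k_d) − 1] = 72.2 × (1 + 0.0898 × 13.5) / [13.5 × (0.436 × 5.82 − 0.0898) − 1] = 159.7 / 32.04 = 4.985 mg/L.
Y_obs = Y / (1 + k_d θ_c) = 0.436 / (1 + 0.0898 × 13.5) = 0.436 / 2.212 = 0.1971.
ΔS = 3090 − 4.98 = 3085 mg/L, so the substrate removal rate is 1030 × 3085/1000 = 3178 kg bCOD/d.
Biomass produced: P_X = Y_obs·Q·ΔS = 0.1971 × 3178 ≈ 626.2 kg VSS/d.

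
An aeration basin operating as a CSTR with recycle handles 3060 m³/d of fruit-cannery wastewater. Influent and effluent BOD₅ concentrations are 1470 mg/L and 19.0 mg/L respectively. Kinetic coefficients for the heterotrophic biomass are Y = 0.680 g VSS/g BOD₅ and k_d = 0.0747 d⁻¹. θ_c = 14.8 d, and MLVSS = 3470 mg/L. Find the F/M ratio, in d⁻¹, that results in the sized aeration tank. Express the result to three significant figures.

Rearranging the biomass balance for a CMAS with decay, V = Y·Q·ΔS·θ_c / [X·(1+k_d θ_c)] = 0.680 × 3060 × (1470 − 19.0) × 14.8 / [3470 × (1 + 0.0747 × 14.8)] = 4.47×10^7 / 7306 = 6116 m³.
Food-to-microorganism ratio F/M = Q S₀ / (V X) = 3060 × 1470 / (6116 × 3470) = 0.2120 d⁻¹.

F/M ≈ 0.212 d⁻¹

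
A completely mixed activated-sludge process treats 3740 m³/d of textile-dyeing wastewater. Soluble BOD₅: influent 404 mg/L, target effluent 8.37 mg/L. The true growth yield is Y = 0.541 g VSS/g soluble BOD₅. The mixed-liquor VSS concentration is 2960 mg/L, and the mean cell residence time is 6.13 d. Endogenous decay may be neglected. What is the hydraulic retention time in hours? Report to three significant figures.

τ ≈ 10.6 h

With k_d = 0 the design equation reduces to V = Y Q (S₀−S) θ_c / X = 0.541 × 3740 × (404 − 8.37) × 6.13 / 2960 = 1658 m³.
HRT = V/Q = 1658 m³ / 3740 m³·d⁻¹ = 0.4433 d × 24 = 10.64 h.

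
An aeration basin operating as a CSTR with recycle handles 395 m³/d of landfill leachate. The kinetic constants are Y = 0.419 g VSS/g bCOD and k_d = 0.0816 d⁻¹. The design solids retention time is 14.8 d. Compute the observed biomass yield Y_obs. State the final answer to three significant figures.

Y_obs ≈ 0.190 g VSS/g bCOD

Y_obs = Y / (1 + k_d θ_c) = 0.419 / (1 + 0.0816 × 14.8) = 0.419 / 2.208 = 0.1898.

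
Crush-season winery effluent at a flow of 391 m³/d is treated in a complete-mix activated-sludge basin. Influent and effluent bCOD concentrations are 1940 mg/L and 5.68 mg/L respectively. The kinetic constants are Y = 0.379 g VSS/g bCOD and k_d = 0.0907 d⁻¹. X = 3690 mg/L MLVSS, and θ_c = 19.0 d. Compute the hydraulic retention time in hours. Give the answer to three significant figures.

τ ≈ 33.3 h

Rearranging the biomass balance for a CMAS with decay, V = Y·Q·ΔS·θ_c / [X·(1+k_d θ_c)] = 0.379 × 391 × (1940 − 5.68) × 19.0 / [3690 × (1 + 0.0907 × 19.0)] = 5.45×10^6 / 10049 = 542.0 m³.
Hydraulic retention time τ = V/Q = 542.0 / 391 = 1.386 d = 33.27 h.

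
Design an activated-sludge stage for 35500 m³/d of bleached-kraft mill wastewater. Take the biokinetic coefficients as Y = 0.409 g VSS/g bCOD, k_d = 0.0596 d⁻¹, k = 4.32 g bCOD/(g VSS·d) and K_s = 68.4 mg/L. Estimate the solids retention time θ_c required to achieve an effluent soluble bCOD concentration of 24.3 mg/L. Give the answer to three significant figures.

Specific growth rate at S = 24.3 mg/L: μ = YkS/(K_s+S) = 0.409·4.32·24.3/(68.4+24.3) = 0.4632 d⁻¹.
1/θ_c = 0.4632 − 0.0596 = 0.4036 d⁻¹, so θ_c = 2.478 d.

θ_c ≈ 2.48 d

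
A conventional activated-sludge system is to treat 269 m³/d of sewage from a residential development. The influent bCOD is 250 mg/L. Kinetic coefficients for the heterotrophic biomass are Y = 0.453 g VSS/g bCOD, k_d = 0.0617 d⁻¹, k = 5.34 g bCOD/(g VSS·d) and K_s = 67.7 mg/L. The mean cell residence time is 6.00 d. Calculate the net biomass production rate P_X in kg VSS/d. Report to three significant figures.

For a completely mixed reactor with recycle the Lawrence–McCarty relation gives S = K_s·(1 + k_d·θ_c) / [θ_c·(Y·k − k_d) − 1] = 67.7 × (1 + 0.0617 × 6.00) / [6.00 × (0.453 × 5.34 − 0.0617) − 1] = 92.76 / 13.14 = 7.057 mg/L.
Observed yield with endogenous decay: Y_obs = Y / (1 + k_d·θ_c) = 0.453 / (1 + 0.0617 × 6.00) = 0.453 / 1.370 = 0.3306 g VSS/g bCOD.
Q·(S₀ − S) = 269 × (250 − 7.06) × 10⁻³ = 65.35 kg/d removed.
P_X = Y_obs · Q(S₀ − S) = 0.3306 × 65.35 = 21.61 kg VSS/d.

P_X ≈ 21.6 kg VSS/d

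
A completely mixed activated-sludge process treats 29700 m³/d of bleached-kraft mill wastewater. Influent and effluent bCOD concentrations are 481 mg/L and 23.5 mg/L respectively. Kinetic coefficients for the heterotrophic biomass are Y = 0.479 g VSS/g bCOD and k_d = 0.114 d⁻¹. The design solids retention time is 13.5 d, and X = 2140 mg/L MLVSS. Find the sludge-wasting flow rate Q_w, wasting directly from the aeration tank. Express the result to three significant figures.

Q_w ≈ 1200 m³/d

Rearranging the biomass balance for a CMAS with decay, V = Y·Q·ΔS·θ_c / [X·(1+k_d θ_c)] = 0.479 × 29700 × (481 − 23.5) × 13.5 / [2140 × (1 + 0.114 × 13.5)] = 8.79×10^7 / 5433 = 16171 m³.
With mixed-liquor wasting, θ_c = V/Q_w, so Q_w = V/θ_c = 16171/13.5 = 1198 m³/d.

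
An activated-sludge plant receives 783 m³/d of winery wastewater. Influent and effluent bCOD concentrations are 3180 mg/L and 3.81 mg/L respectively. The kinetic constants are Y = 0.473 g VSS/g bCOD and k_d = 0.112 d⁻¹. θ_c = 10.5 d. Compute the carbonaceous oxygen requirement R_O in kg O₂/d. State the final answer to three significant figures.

Observed yield with endogenous decay: Y_obs = Y / (1 + k_d·θ_c) = 0.473 / (1 + 0.112 × 10.5) = 0.473 / 2.176 = 0.2174 g VSS/g bCOD.
Q·(S₀ − S) = 783 × (3180 − 3.81) × 10⁻³ = 2487 kg/d removed.
P_X = Y_obs·Q·(S₀ − S) = 0.2174 × 2487 = 540.6 kg VSS/d.
R_O = Q·(S₀ − S) − 1.42·P_X = 2487 − 1.42 × 540.6 = 1719 kg O₂/d.

R_O ≈ 1720 kg O₂/d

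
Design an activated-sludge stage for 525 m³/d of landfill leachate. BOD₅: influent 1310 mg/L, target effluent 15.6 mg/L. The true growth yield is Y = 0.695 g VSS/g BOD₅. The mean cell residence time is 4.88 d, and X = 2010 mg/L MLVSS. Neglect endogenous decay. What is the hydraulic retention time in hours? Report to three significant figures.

Biomass mass balance (decay neglected): V·X = Y·Q·(S₀ − S)·θ_c, so V = 0.695 × 525 × (1310 − 15.6) × 4.88 / 2010 = 1147 m³.
τ = V/Q = 1147/525 = 2.184 d, or 52.42 h.

τ ≈ 52.4 h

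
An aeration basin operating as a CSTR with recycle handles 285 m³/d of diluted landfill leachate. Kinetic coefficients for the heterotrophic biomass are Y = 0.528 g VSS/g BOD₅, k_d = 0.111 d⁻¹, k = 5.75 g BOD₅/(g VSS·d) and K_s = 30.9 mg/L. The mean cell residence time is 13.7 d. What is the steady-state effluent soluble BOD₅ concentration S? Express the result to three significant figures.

S ≈ 1.99 mg/L

For a completely mixed reactor with recycle the Lawrence–McCarty relation gives S = K_s·(1 + k_d·θ_c) / [θ_c·(Y·k − k_d) − 1] = 30.9 × (1 + 0.111 × 13.7) / [13.7 × (0.528 × 5.75 − 0.111) − 1] = 77.89 / 39.07 = 1.993 mg/L.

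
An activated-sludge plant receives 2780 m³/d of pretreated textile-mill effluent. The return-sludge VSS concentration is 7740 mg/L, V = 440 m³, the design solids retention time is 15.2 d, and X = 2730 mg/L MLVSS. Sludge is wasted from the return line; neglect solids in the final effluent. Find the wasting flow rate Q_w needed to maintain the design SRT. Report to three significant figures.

θ_c = V·X/(Q_w·X_r) when wasting from the recycle, so Q_w = V·X/(θ_c·X_r) = 440.0 × 2730 / (15.2 × 7740) = 10.21 m³/d.

Q_w ≈ 10.2 m³/d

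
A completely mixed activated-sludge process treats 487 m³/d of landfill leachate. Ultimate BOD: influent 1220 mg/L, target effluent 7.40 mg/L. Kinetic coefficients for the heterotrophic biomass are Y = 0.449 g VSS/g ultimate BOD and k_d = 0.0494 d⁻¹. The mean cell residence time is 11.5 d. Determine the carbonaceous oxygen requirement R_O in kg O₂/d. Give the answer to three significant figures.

R_O ≈ 350 kg O₂/d

Correct the yield for decay: Y_obs = Y/(1 + k_d θ_c) = 0.449 / (1 + 0.0494 × 11.5) = 0.449 / 1.568 = 0.2863.
ΔS = 1220 − 7.40 = 1213 mg/L, so the substrate removal rate is 487 × 1213/1000 = 590.5 kg ultimate BOD/d.
Biomass synthesised: P_X = Y_obs × 590.5 = 169.1 kg VSS/d.
R_O = Q·ΔS − 1.42 P_X = 590.5 − 240.1 = 350.4 kg O₂/d.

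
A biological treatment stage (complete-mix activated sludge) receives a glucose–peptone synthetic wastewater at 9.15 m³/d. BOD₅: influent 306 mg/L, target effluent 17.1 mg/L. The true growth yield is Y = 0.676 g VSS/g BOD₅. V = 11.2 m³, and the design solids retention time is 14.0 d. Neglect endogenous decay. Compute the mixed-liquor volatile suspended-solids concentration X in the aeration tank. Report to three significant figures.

X ≈ 2230 mg/L

X = Y·Q·ΔS·θ_c / V = 0.676 × 9.15 × (306 − 17.1) × 14.0 / 11.2 = 2234 mg/L.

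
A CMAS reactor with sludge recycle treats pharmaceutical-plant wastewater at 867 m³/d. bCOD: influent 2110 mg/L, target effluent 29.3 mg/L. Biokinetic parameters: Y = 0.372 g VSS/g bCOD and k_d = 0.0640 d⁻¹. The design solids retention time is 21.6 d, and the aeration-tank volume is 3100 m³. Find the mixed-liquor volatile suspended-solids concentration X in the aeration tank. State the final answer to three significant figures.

Solving the biomass balance for X: X = Y Q (S₀−S) θ_c / [V (1+k_d θ_c)] = 0.372 × 867 × (2110 − 29.3) × 21.6 / [3100 × (1 + 0.0640 × 21.6)] = 1963 mg/L.

X ≈ 1960 mg/L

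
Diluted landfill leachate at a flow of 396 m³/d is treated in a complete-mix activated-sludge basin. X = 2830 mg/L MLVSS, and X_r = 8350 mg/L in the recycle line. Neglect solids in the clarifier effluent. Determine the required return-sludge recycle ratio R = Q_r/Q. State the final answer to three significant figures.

R = Q_r/Q = X/(X_r − X) = 2830 / (8350 − 2830) = 0.5127.

R ≈ 0.513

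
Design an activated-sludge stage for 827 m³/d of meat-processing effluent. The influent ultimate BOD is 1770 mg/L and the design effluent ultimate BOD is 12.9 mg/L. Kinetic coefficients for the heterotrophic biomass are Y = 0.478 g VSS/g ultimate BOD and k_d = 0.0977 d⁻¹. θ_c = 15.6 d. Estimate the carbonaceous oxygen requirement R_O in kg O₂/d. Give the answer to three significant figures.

Y_obs = Y / (1 + k_d θ_c) = 0.478 / (1 + 0.0977 × 15.6) = 0.478 / 2.524 = 0.1894.
Mass of ultimate BOD removed per day: Q(S₀ − S) = 827 × 1757 g/m³ = 1453 kg/d.
Biomass synthesised: P_X = Y_obs × 1453 = 275.2 kg VSS/d.
Carbonaceous O₂ demand = substrate oxidised − cell-mass equivalent = 1453 − 1.42 × 275.2 = 1062 kg O₂/d.

R_O ≈ 1060 kg O₂/d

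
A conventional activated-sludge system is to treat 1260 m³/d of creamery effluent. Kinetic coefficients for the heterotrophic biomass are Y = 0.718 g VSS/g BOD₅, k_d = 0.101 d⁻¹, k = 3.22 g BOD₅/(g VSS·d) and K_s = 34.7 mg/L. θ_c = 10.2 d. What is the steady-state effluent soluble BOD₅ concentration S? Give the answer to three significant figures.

S ≈ 3.27 mg/L

For a completely mixed reactor with recycle the Lawrence–McCarty relation gives S = K_s·(1 + k_d·θ_c) / [θ_c·(Y·k − k_d) − 1] = 34.7 × (1 + 0.101 × 10.2) / [10.2 × (0.718 × 3.22 − 0.101) − 1] = 70.45 / 21.55 = 3.269 mg/L.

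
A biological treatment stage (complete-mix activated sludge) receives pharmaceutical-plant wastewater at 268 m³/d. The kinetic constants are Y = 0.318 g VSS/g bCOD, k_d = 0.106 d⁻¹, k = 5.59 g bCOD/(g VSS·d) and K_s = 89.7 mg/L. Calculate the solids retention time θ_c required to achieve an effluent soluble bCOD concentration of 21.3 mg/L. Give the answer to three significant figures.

θ_c ≈ 4.25 d

From 1/θ_c = Y·k·S/(K_s + S) − k_d: Y·k·S/(K_s+S) = 0.318 × 5.59 × 21.3 / (89.7 + 21.3) = 0.3411 d⁻¹.
Then 1/θ_c = μ − k_d = 0.3411 − 0.106 = 0.2351 d⁻¹, giving θ_c = 4.253 d.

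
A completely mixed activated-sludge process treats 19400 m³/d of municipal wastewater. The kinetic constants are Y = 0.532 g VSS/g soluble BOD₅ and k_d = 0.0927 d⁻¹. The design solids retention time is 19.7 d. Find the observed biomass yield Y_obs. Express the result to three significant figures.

Observed yield with endogenous decay: Y_obs = Y / (1 + k_d·θ_c) = 0.532 / (1 + 0.0927 × 19.7) = 0.532 / 2.826 = 0.1882 g VSS/g soluble BOD₅.

Y_obs ≈ 0.188 g VSS/g soluble BOD₅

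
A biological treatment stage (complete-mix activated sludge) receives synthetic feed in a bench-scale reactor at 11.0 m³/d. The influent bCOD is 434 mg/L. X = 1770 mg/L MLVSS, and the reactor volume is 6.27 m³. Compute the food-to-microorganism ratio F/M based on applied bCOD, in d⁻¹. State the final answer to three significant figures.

Food-to-microorganism ratio F/M = Q S₀ / (V X) = 11.0 × 434 / (6.270 × 1770) = 0.4302 d⁻¹.

F/M ≈ 0.430 d⁻¹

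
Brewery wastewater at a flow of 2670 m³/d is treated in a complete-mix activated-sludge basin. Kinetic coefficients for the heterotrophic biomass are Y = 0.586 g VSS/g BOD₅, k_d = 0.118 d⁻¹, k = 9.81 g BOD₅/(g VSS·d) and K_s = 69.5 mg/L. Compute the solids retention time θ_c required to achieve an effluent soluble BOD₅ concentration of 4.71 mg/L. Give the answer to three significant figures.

At the target effluent, Y k S/(K_s+S) = 0.586×9.81×4.71/74.21 = 0.3649 d⁻¹.
θ_c = 1/(μ − k_d) = 1/(0.3649 − 0.118) = 1/0.2469 = 4.051 d.

θ_c ≈ 4.05 d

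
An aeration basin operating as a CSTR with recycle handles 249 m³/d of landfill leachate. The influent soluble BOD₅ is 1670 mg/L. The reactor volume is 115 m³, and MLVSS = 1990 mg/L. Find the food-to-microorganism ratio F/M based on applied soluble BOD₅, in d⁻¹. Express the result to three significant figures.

F/M ≈ 1.82 d⁻¹

F/M = applied load / biomass = Q·S₀/(V·X) = 249 × 1670 / (115.0 × 1990) = 1.817 d⁻¹.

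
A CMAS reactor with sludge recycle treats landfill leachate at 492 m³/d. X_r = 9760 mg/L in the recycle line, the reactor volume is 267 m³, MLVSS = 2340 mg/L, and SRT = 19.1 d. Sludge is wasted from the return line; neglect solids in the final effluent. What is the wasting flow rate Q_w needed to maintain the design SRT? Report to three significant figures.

Q_w = (V·X)/(θ_c X_r) = 267.0 × 2340 / (19.1 × 9760) = 3.352 m³/d.

Q_w ≈ 3.35 m³/d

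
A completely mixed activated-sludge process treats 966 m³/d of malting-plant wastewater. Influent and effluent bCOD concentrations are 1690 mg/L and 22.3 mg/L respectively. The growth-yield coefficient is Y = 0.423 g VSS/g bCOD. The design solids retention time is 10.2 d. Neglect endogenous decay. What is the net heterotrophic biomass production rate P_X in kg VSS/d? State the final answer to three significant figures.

P_X ≈ 681 kg VSS/d

No decay correction is needed, so Y_obs = Y = 0.423.
Mass of bCOD removed per day: Q(S₀ − S) = 966 × 1668 g/m³ = 1611 kg/d.
Biomass produced: P_X = Y_obs·Q·ΔS = 0.4230 × 1611 ≈ 681.5 kg VSS/d.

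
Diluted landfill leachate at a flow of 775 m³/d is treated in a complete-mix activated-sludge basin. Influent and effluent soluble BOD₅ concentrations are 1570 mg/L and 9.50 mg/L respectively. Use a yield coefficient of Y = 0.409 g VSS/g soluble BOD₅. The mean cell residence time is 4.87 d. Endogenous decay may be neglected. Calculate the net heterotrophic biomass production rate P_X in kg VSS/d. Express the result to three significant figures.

P_X ≈ 495 kg VSS/d

No decay correction is needed, so Y_obs = Y = 0.409.
Q·(S₀ − S) = 775 × (1570 − 9.50) × 10⁻³ = 1209 kg/d removed.
Biomass produced: P_X = Y_obs·Q·ΔS = 0.4090 × 1209 ≈ 494.6 kg VSS/d.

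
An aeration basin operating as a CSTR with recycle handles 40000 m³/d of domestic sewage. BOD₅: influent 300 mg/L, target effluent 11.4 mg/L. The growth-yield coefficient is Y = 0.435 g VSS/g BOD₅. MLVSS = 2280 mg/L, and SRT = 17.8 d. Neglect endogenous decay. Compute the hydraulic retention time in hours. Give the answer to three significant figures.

τ ≈ 23.5 h

With k_d = 0 the design equation reduces to V = Y Q (S₀−S) θ_c / X = 0.435 × 40000 × (300 − 11.4) × 17.8 / 2280 = 39204 m³.
HRT = V/Q = 39204 m³ / 40000 m³·d⁻¹ = 0.9801 d × 24 = 23.52 h.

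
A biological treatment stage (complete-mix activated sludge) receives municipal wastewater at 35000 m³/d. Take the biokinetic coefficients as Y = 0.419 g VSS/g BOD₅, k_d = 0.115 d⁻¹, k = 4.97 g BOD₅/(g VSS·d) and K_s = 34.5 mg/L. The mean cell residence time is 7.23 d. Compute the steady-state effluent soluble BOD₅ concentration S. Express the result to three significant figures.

S ≈ 4.78 mg/L

Effluent substrate depends only on kinetics and SRT: S = K_s(1 + k_d θ_c) / [θ_c(Yk − k_d) − 1] = 34.5 × (1 + 0.115 × 7.23) / [7.23 × (0.419 × 4.97 − 0.115) − 1] = 63.19 / 13.22 = 4.778 mg/L.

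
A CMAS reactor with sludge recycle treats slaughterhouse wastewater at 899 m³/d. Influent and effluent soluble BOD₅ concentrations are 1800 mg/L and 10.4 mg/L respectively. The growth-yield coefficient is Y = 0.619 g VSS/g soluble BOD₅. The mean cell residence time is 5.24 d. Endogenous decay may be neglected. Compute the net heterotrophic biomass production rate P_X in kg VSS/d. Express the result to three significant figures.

No decay correction is needed, so Y_obs = Y = 0.619.
Q·(S₀ − S) = 899 × (1800 − 10.4) × 10⁻³ = 1609 kg/d removed.
So the net sludge growth is P_X = 0.6190 × 1609 = 995.9 kg VSS/d.

P_X ≈ 996 kg VSS/d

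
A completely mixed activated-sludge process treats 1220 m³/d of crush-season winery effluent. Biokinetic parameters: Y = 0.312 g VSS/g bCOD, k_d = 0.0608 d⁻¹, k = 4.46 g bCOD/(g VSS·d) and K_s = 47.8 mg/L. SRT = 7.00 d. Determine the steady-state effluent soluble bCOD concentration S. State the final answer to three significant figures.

For a completely mixed reactor with recycle the Lawrence–McCarty relation gives S = K_s·(1 + k_d·θ_c) / [θ_c·(Y·k − k_d) − 1] = 47.8 × (1 + 0.0608 × 7.00) / [7.00 × (0.312 × 4.46 − 0.0608) − 1] = 68.14 / 8.315 = 8.195 mg/L.

S ≈ 8.20 mg/L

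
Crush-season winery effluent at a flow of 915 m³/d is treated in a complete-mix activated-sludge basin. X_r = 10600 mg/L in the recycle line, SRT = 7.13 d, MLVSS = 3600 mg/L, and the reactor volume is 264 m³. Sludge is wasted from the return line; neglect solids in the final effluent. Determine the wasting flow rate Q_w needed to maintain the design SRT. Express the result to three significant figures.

Q_w = (V·X)/(θ_c X_r) = 264.0 × 3600 / (7.13 × 10600) = 12.58 m³/d.

Q_w ≈ 12.6 m³/d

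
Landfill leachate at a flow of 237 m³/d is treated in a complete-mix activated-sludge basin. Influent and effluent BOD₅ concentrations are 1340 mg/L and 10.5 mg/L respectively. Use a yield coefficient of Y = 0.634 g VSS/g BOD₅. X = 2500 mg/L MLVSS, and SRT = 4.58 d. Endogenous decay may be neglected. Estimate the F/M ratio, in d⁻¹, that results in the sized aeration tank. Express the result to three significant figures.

F/M ≈ 0.347 d⁻¹

Biomass mass balance (decay neglected): V·X = Y·Q·(S₀ − S)·θ_c, so V = 0.634 × 237 × (1340 − 10.5) × 4.58 / 2500 = 366.0 m³.
F/M = Q·S₀ / (V·X) = 237 × 1340 / (366.0 × 2500) = 0.3471 g BOD₅·(g VSS·d)⁻¹.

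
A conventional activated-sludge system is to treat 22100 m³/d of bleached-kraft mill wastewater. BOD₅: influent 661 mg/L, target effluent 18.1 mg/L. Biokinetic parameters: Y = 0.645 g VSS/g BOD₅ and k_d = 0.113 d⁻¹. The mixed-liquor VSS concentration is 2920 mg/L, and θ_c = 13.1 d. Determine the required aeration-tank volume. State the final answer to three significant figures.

Rearranging the biomass balance for a CMAS with decay, V = Y·Q·ΔS·θ_c / [X·(1+k_d θ_c)] = 0.645 × 22100 × (661 − 18.1) × 13.1 / [2920 × (1 + 0.113 × 13.1)] = 1.2×10^8 / 7242 = 16576 m³.

V ≈ 16600 m³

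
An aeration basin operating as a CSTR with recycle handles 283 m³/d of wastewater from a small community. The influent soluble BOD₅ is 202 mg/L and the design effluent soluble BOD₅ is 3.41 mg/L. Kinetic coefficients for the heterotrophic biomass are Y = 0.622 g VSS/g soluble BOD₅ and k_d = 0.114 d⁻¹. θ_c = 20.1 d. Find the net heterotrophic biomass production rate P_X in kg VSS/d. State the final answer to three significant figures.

P_X ≈ 10.6 kg VSS/d

Observed yield with endogenous decay: Y_obs = Y / (1 + k_d·θ_c) = 0.622 / (1 + 0.114 × 20.1) = 0.622 / 3.291 = 0.1890 g VSS/g soluble BOD₅.
Substrate removed = Q·(S₀ − S) = 283 m³/d × (202 − 3.41) g/m³ = 5.62×10^4 g/d = 56.20 kg/d.
Net biomass production P_X = Y_obs × Q·(S₀ − S) = 0.1890 × 56.20 = 10.62 kg VSS/d.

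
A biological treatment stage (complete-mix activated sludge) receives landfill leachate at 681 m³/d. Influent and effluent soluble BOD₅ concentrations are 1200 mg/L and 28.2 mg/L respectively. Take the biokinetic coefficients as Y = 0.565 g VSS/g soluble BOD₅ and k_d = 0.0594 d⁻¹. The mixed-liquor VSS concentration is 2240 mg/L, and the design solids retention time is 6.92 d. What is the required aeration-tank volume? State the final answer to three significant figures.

Steady-state biomass mass balance: V·X·(1 + k_d·θ_c) = Y·Q·(S₀ − S)·θ_c, so V = 0.565 × 681 × (1200 − 28.2) × 6.92 / [2240 × (1 + 0.0594 × 6.92)] = 3.12×10^6 / 3161 = 987.1 m³.

V ≈ 987 m³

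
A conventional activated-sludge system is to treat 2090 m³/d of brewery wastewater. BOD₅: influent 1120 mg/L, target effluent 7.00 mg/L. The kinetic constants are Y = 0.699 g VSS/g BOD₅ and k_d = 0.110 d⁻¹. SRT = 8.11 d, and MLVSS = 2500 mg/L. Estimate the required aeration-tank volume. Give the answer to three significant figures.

V ≈ 2790 m³

Rearranging the biomass balance for a CMAS with decay, V = Y·Q·ΔS·θ_c / [X·(1+k_d θ_c)] = 0.699 × 2090 × (1120 − 7.00) × 8.11 / [2500 × (1 + 0.110 × 8.11)] = 1.32×10^7 / 4730 = 2788 m³.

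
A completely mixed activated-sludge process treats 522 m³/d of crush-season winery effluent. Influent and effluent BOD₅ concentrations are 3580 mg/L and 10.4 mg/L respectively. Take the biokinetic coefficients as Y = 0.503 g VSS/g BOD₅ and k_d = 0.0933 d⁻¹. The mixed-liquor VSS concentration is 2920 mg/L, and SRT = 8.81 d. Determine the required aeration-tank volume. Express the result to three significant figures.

Rearranging the biomass balance for a CMAS with decay, V = Y·Q·ΔS·θ_c / [X·(1+k_d θ_c)] = 0.503 × 522 × (3580 − 10.4) × 8.81 / [2920 × (1 + 0.0933 × 8.81)] = 8.26×10^6 / 5320 = 1552 m³.

V ≈ 1550 m³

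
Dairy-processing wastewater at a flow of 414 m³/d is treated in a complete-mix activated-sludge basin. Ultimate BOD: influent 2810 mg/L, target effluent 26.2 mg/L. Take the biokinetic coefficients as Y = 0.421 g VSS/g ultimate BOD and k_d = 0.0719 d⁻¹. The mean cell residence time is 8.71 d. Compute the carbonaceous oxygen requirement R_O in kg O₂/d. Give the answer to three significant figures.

R_O ≈ 729 kg O₂/d

The observed yield is Y_obs = Y/(1 + k_d·θ_c) = 0.421 / (1 + 0.0719 × 8.71) = 0.421 / 1.626 = 0.2589 g VSS per g ultimate BOD removed.
Substrate removed = Q·(S₀ − S) = 414 m³/d × (2810 − 26.2) g/m³ = 1.15×10^6 g/d = 1152 kg/d.
Net sludge production P_X = 0.2589 × 1152 = 298.4 kg VSS/d.
R_O = Q·ΔS − 1.42 P_X = 1152 − 423.7 = 728.8 kg O₂/d.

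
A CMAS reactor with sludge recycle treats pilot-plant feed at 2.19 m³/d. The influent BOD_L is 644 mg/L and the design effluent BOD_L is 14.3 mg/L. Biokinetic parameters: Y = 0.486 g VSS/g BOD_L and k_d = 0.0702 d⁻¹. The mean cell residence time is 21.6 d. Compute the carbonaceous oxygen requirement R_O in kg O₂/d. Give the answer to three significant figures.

R_O ≈ 1.00 kg O₂/d

The observed yield is Y_obs = Y/(1 + k_d·θ_c) = 0.486 / (1 + 0.0702 × 21.6) = 0.486 / 2.516 = 0.1931 g VSS per g BOD_L removed.
Substrate removed = Q·(S₀ − S) = 2.19 m³/d × (644 − 14.3) g/m³ = 1.38×10^3 g/d = 1.379 kg/d.
P_X = Y_obs·Q·(S₀ − S) = 0.1931 × 1.379 = 0.2663 kg VSS/d.
R_O = Q·(S₀ − S) − 1.42·P_X = 1.379 − 1.42 × 0.2663 = 1.001 kg O₂/d.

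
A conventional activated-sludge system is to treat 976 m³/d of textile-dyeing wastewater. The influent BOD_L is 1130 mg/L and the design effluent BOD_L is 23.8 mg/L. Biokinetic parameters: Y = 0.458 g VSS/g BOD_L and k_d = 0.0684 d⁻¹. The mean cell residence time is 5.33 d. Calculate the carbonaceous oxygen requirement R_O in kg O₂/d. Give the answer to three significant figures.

R_O ≈ 565 kg O₂/d

The observed yield is Y_obs = Y/(1 + k_d·θ_c) = 0.458 / (1 + 0.0684 × 5.33) = 0.458 / 1.365 = 0.3356 g VSS per g BOD_L removed.
Mass of BOD_L removed per day: Q(S₀ − S) = 976 × 1106 g/m³ = 1080 kg/d.
Net sludge production P_X = 0.3356 × 1080 = 362.4 kg VSS/d.
R_O = Q·ΔS − 1.42 P_X = 1080 − 514.6 = 565.1 kg O₂/d.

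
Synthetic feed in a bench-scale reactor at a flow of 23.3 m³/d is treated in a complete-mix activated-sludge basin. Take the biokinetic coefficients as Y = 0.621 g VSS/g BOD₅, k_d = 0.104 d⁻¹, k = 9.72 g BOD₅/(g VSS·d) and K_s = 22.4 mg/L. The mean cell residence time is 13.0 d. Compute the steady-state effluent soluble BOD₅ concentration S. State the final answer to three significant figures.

For a completely mixed reactor with recycle the Lawrence–McCarty relation gives S = K_s·(1 + k_d·θ_c) / [θ_c·(Y·k − k_d) − 1] = 22.4 × (1 + 0.104 × 13.0) / [13.0 × (0.621 × 9.72 − 0.104) − 1] = 52.68 / 76.12 = 0.6922 mg/L.

S ≈ 0.692 mg/L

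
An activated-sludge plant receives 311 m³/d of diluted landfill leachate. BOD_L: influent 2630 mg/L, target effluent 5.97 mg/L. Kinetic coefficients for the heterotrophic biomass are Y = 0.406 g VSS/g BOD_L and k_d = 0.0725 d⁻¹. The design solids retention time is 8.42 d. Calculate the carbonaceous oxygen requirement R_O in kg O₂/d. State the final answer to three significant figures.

The observed yield is Y_obs = Y/(1 + k_d·θ_c) = 0.406 / (1 + 0.0725 × 8.42) = 0.406 / 1.610 = 0.2521 g VSS per g BOD_L removed.
Q·(S₀ − S) = 311 × (2630 − 5.97) × 10⁻³ = 816.1 kg/d removed.
Biomass synthesised: P_X = Y_obs × 816.1 = 205.7 kg VSS/d.
R_O = Q·(S₀ − S) − 1.42·P_X = 816.1 − 1.42 × 205.7 = 523.9 kg O₂/d.

R_O ≈ 524 kg O₂/d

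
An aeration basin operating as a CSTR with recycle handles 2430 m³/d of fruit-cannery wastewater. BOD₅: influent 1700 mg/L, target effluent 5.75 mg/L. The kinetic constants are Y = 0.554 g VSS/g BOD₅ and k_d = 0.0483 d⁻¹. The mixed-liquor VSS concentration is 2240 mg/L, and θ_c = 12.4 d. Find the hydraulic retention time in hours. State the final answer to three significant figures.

τ ≈ 78.0 h

Steady-state biomass mass balance: V·X·(1 + k_d·θ_c) = Y·Q·(S₀ − S)·θ_c, so V = 0.554 × 2430 × (1700 − 5.75) × 12.4 / [2240 × (1 + 0.0483 × 12.4)] = 2.83×10^7 / 3582 = 7897 m³.
τ = V/Q = 7897/2430 = 3.250 d, or 77.99 h.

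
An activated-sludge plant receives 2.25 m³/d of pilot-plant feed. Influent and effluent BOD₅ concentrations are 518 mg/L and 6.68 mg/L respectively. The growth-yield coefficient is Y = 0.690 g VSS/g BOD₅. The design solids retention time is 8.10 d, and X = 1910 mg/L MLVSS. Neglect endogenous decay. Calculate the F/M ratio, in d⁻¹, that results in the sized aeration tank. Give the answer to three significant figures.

F/M ≈ 0.181 d⁻¹

Biomass mass balance (decay neglected): V·X = Y·Q·(S₀ − S)·θ_c, so V = 0.690 × 2.25 × (518 − 6.68) × 8.10 / 1910 = 3.366 m³.
Food-to-microorganism ratio F/M = Q S₀ / (V X) = 2.25 × 518 / (3.366 × 1910) = 0.1813 d⁻¹.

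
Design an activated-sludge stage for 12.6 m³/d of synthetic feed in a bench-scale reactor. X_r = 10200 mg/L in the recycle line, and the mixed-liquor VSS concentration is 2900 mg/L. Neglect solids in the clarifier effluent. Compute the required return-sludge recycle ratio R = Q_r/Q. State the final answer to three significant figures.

R ≈ 0.397

Solids balance on the clarifier gives (1+R)X = R·X_r, so R = X/(X_r − X) = 2900 / (10200 − 2900) = 0.3973.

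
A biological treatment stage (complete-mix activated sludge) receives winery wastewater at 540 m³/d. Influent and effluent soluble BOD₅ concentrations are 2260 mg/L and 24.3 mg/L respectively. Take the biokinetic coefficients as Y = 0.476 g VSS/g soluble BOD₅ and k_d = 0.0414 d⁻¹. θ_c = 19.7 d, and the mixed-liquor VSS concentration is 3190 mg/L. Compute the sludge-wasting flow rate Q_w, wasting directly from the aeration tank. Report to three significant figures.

Rearranging the biomass balance for a CMAS with decay, V = Y·Q·ΔS·θ_c / [X·(1+k_d θ_c)] = 0.476 × 540 × (2260 − 24.3) × 19.7 / [3190 × (1 + 0.0414 × 19.7)] = 1.13×10^7 / 5792 = 1955 m³.
With mixed-liquor wasting, θ_c = V/Q_w, so Q_w = V/θ_c = 1955/19.7 = 99.22 m³/d.

Q_w ≈ 99.2 m³/d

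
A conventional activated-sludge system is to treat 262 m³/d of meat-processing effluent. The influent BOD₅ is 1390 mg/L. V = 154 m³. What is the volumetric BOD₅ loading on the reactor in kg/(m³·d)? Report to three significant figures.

Volumetric loading L_v = Q·S₀ / V = 262 × 1390 g/m³ / 154.0 m³ = 2365 g/(m³·d) = 2.365 kg BOD₅/(m³·d).

L_v ≈ 2.36 kg BOD₅/(m³·d)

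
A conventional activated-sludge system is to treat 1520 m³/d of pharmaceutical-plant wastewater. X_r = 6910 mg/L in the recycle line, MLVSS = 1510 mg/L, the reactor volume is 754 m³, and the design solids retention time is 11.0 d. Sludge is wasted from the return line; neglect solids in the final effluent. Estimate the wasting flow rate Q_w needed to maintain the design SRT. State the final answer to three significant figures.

Q_w ≈ 15.0 m³/d

θ_c = V·X/(Q_w·X_r) when wasting from the recycle, so Q_w = V·X/(θ_c·X_r) = 754.0 × 1510 / (11.0 × 6910) = 14.98 m³/d.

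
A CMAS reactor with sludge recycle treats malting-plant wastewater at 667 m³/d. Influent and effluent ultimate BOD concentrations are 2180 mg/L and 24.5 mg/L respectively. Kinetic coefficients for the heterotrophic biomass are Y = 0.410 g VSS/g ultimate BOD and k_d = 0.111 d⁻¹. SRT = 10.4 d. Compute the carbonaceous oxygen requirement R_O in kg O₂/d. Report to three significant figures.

The observed yield is Y_obs = Y/(1 + k_d·θ_c) = 0.410 / (1 + 0.111 × 10.4) = 0.410 / 2.154 = 0.1903 g VSS per g ultimate BOD removed.
ΔS = 2180 − 24.5 = 2156 mg/L, so the substrate removal rate is 667 × 2156/1000 = 1438 kg ultimate BOD/d.
P_X = Y_obs·Q·(S₀ − S) = 0.1903 × 1438 = 273.6 kg VSS/d.
R_O = Q·(S₀ − S) − 1.42·P_X = 1438 − 1.42 × 273.6 = 1049 kg O₂/d.

R_O ≈ 1050 kg O₂/d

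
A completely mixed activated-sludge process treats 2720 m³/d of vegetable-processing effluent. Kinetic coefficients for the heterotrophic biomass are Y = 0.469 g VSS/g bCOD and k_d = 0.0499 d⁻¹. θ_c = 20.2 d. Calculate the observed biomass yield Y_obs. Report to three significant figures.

Y_obs = Y / (1 + k_d θ_c) = 0.469 / (1 + 0.0499 × 20.2) = 0.469 / 2.008 = 0.2336.

Y_obs ≈ 0.234 g VSS/g bCOD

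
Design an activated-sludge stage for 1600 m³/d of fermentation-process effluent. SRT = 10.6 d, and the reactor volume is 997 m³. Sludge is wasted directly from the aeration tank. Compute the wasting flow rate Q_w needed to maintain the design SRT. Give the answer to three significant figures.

Wasting from the aeration tank: Q_w = V / θ_c = 997.0 / 10.6 = 94.06 m³/d.

Q_w ≈ 94.1 m³/d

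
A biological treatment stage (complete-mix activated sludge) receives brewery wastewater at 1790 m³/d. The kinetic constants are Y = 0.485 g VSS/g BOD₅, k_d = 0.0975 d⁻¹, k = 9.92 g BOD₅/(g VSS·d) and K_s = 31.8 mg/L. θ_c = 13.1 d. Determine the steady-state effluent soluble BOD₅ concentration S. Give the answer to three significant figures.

S ≈ 1.19 mg/L

From the Monod/SRT balance for a CMAS, S = K_s·(1+k_d θ_c)/[θ_c·(Y k − k_d) − 1] = 31.8 × (1 + 0.0975 × 13.1) / [13.1 × (0.485 × 9.92 − 0.0975) − 1] = 72.42 / 60.75 = 1.192 mg/L.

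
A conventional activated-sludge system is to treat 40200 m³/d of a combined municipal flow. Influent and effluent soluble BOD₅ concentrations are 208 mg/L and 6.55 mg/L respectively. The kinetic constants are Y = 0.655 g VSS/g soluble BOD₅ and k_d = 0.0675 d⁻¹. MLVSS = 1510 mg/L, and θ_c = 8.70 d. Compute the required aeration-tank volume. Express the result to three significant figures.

V ≈ 19300 m³

Rearranging the biomass balance for a CMAS with decay, V = Y·Q·ΔS·θ_c / [X·(1+k_d θ_c)] = 0.655 × 40200 × (208 − 6.55) × 8.70 / [1510 × (1 + 0.0675 × 8.70)] = 4.61×10^7 / 2397 = 19254 m³.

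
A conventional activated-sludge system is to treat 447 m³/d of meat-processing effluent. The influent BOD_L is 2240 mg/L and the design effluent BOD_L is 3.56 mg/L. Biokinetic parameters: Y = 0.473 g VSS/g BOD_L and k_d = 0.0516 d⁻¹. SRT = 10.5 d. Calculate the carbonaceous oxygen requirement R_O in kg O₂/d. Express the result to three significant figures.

Correct the yield for decay: Y_obs = Y/(1 + k_d θ_c) = 0.473 / (1 + 0.0516 × 10.5) = 0.473 / 1.542 = 0.3068.
Mass of BOD_L removed per day: Q(S₀ − S) = 447 × 2236 g/m³ = 999.7 kg/d.
P_X = Y_obs·Q·(S₀ − S) = 0.3068 × 999.7 = 306.7 kg VSS/d.
Carbonaceous O₂ demand = substrate oxidised − cell-mass equivalent = 999.7 − 1.42 × 306.7 = 564.2 kg O₂/d.

R_O ≈ 564 kg O₂/d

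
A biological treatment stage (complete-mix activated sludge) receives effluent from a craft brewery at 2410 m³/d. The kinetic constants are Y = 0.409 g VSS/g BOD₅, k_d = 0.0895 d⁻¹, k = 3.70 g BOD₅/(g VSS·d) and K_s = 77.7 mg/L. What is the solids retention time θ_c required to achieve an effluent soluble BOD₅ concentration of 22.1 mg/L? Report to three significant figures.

Specific growth rate at S = 22.1 mg/L: μ = YkS/(K_s+S) = 0.409·3.70·22.1/(77.7+22.1) = 0.3351 d⁻¹.
θ_c = 1/(μ − k_d) = 1/(0.3351 − 0.0895) = 1/0.2456 = 4.072 d.

θ_c ≈ 4.07 d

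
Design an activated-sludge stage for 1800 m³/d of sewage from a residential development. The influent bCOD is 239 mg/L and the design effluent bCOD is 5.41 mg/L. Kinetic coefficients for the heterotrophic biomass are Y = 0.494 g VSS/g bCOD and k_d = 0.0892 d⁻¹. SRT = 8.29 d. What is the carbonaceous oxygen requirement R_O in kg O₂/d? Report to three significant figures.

R_O ≈ 251 kg O₂/d

Correct the yield for decay: Y_obs = Y/(1 + k_d θ_c) = 0.494 / (1 + 0.0892 × 8.29) = 0.494 / 1.739 = 0.2840.
Q·(S₀ − S) = 1800 × (239 − 5.41) × 10⁻³ = 420.5 kg/d removed.
Biomass synthesised: P_X = Y_obs × 420.5 = 119.4 kg VSS/d.
R_O = Q·ΔS − 1.42 P_X = 420.5 − 169.6 = 250.9 kg O₂/d.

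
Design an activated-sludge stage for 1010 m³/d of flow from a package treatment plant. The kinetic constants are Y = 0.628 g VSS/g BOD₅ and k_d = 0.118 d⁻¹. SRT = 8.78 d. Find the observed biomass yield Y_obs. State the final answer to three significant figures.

Y_obs = Y / (1 + k_d θ_c) = 0.628 / (1 + 0.118 × 8.78) = 0.628 / 2.036 = 0.3084.

Y_obs ≈ 0.308 g VSS/g BOD₅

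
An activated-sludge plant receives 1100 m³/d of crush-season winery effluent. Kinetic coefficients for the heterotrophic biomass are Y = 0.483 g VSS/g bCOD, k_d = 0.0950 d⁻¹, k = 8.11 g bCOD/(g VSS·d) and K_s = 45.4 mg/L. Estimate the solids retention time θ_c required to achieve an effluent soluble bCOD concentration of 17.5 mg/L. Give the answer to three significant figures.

θ_c ≈ 1.01 d

At the target effluent, Y k S/(K_s+S) = 0.483×8.11×17.5/62.90 = 1.090 d⁻¹.
Then 1/θ_c = μ − k_d = 1.090 − 0.0950 = 0.9948 d⁻¹, giving θ_c = 1.005 d.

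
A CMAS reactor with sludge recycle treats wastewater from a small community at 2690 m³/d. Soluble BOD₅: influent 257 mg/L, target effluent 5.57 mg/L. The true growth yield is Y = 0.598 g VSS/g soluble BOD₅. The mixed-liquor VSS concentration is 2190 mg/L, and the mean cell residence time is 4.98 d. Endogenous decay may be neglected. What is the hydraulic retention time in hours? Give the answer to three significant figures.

With k_d = 0 the design equation reduces to V = Y Q (S₀−S) θ_c / X = 0.598 × 2690 × (257 − 5.57) × 4.98 / 2190 = 919.7 m³.
Hydraulic retention time τ = V/Q = 919.7 / 2690 = 0.3419 d = 8.206 h.

τ ≈ 8.21 h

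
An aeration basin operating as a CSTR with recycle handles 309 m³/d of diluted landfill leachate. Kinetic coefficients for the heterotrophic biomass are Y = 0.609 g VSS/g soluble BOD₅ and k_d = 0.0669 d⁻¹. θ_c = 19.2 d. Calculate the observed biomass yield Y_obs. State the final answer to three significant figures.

The observed yield is Y_obs = Y/(1 + k_d·θ_c) = 0.609 / (1 + 0.0669 × 19.2) = 0.609 / 2.284 = 0.2666 g VSS per g soluble BOD₅ removed.

Y_obs ≈ 0.267 g VSS/g soluble BOD₅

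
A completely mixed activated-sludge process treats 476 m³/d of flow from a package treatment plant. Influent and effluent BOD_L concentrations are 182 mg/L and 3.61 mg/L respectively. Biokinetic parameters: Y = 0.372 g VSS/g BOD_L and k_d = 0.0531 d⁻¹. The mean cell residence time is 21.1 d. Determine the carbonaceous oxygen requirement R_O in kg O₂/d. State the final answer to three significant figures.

Correct the yield for decay: Y_obs = Y/(1 + k_d θ_c) = 0.372 / (1 + 0.0531 × 21.1) = 0.372 / 2.120 = 0.1754.
ΔS = 182 − 3.61 = 178.4 mg/L, so the substrate removal rate is 476 × 178.4/1000 = 84.91 kg BOD_L/d.
P_X = Y_obs·Q·(S₀ − S) = 0.1754 × 84.91 = 14.90 kg VSS/d.
Carbonaceous O₂ demand = substrate oxidised − cell-mass equivalent = 84.91 − 1.42 × 14.90 = 63.76 kg O₂/d.

R_O ≈ 63.8 kg O₂/d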